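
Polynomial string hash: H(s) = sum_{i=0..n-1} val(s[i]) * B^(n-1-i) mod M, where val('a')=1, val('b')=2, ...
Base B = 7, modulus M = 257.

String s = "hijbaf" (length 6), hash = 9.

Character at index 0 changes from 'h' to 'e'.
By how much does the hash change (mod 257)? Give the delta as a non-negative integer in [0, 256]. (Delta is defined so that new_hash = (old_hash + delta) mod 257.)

Answer: 208

Derivation:
Delta formula: (val(new) - val(old)) * B^(n-1-k) mod M
  val('e') - val('h') = 5 - 8 = -3
  B^(n-1-k) = 7^5 mod 257 = 102
  Delta = -3 * 102 mod 257 = 208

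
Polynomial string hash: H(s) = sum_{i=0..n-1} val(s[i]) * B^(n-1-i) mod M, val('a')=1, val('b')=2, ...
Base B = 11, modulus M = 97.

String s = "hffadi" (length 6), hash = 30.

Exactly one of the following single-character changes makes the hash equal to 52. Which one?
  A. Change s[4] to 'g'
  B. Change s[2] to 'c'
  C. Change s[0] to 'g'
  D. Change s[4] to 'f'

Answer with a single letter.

Answer: D

Derivation:
Option A: s[4]='d'->'g', delta=(7-4)*11^1 mod 97 = 33, hash=30+33 mod 97 = 63
Option B: s[2]='f'->'c', delta=(3-6)*11^3 mod 97 = 81, hash=30+81 mod 97 = 14
Option C: s[0]='h'->'g', delta=(7-8)*11^5 mod 97 = 66, hash=30+66 mod 97 = 96
Option D: s[4]='d'->'f', delta=(6-4)*11^1 mod 97 = 22, hash=30+22 mod 97 = 52 <-- target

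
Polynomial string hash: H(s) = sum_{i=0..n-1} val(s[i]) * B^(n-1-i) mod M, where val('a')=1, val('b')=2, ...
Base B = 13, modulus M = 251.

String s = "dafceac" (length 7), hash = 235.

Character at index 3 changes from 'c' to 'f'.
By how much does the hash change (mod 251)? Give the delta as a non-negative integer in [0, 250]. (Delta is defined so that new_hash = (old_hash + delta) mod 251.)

Answer: 65

Derivation:
Delta formula: (val(new) - val(old)) * B^(n-1-k) mod M
  val('f') - val('c') = 6 - 3 = 3
  B^(n-1-k) = 13^3 mod 251 = 189
  Delta = 3 * 189 mod 251 = 65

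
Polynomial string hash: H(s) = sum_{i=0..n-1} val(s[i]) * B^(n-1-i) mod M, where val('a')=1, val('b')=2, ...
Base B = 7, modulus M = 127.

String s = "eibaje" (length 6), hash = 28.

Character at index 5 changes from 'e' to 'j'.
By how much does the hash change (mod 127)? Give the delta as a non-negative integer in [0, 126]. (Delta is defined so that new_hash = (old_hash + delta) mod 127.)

Answer: 5

Derivation:
Delta formula: (val(new) - val(old)) * B^(n-1-k) mod M
  val('j') - val('e') = 10 - 5 = 5
  B^(n-1-k) = 7^0 mod 127 = 1
  Delta = 5 * 1 mod 127 = 5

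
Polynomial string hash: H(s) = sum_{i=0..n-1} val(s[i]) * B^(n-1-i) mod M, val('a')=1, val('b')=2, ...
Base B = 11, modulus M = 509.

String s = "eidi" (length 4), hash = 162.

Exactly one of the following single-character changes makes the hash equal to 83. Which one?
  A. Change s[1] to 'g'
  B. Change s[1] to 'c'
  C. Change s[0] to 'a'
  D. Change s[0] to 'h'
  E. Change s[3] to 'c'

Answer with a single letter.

Answer: D

Derivation:
Option A: s[1]='i'->'g', delta=(7-9)*11^2 mod 509 = 267, hash=162+267 mod 509 = 429
Option B: s[1]='i'->'c', delta=(3-9)*11^2 mod 509 = 292, hash=162+292 mod 509 = 454
Option C: s[0]='e'->'a', delta=(1-5)*11^3 mod 509 = 275, hash=162+275 mod 509 = 437
Option D: s[0]='e'->'h', delta=(8-5)*11^3 mod 509 = 430, hash=162+430 mod 509 = 83 <-- target
Option E: s[3]='i'->'c', delta=(3-9)*11^0 mod 509 = 503, hash=162+503 mod 509 = 156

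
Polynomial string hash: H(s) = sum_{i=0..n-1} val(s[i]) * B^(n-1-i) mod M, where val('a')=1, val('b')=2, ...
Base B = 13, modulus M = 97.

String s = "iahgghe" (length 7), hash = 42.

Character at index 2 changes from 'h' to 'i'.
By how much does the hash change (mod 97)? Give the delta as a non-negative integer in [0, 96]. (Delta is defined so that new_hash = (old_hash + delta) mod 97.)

Delta formula: (val(new) - val(old)) * B^(n-1-k) mod M
  val('i') - val('h') = 9 - 8 = 1
  B^(n-1-k) = 13^4 mod 97 = 43
  Delta = 1 * 43 mod 97 = 43

Answer: 43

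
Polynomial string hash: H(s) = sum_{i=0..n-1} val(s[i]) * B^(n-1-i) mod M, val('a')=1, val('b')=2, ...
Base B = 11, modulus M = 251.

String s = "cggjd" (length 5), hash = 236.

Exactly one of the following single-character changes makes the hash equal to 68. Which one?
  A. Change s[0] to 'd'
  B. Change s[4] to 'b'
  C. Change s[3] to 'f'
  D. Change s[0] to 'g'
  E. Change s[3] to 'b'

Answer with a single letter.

Option A: s[0]='c'->'d', delta=(4-3)*11^4 mod 251 = 83, hash=236+83 mod 251 = 68 <-- target
Option B: s[4]='d'->'b', delta=(2-4)*11^0 mod 251 = 249, hash=236+249 mod 251 = 234
Option C: s[3]='j'->'f', delta=(6-10)*11^1 mod 251 = 207, hash=236+207 mod 251 = 192
Option D: s[0]='c'->'g', delta=(7-3)*11^4 mod 251 = 81, hash=236+81 mod 251 = 66
Option E: s[3]='j'->'b', delta=(2-10)*11^1 mod 251 = 163, hash=236+163 mod 251 = 148

Answer: A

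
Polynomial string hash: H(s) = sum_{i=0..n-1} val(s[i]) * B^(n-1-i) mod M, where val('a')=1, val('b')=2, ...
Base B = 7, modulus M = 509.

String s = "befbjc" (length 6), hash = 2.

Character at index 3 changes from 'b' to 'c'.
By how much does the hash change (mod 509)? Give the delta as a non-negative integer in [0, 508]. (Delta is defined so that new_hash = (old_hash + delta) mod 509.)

Delta formula: (val(new) - val(old)) * B^(n-1-k) mod M
  val('c') - val('b') = 3 - 2 = 1
  B^(n-1-k) = 7^2 mod 509 = 49
  Delta = 1 * 49 mod 509 = 49

Answer: 49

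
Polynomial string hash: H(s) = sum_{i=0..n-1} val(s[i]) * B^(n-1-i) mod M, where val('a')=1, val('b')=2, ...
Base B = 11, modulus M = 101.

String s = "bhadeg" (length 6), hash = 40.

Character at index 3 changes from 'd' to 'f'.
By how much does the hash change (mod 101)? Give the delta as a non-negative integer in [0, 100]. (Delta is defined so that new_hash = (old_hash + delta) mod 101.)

Delta formula: (val(new) - val(old)) * B^(n-1-k) mod M
  val('f') - val('d') = 6 - 4 = 2
  B^(n-1-k) = 11^2 mod 101 = 20
  Delta = 2 * 20 mod 101 = 40

Answer: 40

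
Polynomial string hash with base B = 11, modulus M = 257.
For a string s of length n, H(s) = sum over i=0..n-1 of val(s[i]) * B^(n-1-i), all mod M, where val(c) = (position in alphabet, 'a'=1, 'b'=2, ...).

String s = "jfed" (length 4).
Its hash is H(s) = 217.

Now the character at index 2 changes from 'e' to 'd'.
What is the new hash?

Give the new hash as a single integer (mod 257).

Answer: 206

Derivation:
val('e') = 5, val('d') = 4
Position k = 2, exponent = n-1-k = 1
B^1 mod M = 11^1 mod 257 = 11
Delta = (4 - 5) * 11 mod 257 = 246
New hash = (217 + 246) mod 257 = 206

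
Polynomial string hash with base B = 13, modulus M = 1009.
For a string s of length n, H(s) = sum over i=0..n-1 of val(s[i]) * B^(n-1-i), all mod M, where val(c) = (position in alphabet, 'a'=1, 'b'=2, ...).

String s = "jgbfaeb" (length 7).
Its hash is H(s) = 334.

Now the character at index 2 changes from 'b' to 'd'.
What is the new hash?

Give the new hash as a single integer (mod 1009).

val('b') = 2, val('d') = 4
Position k = 2, exponent = n-1-k = 4
B^4 mod M = 13^4 mod 1009 = 309
Delta = (4 - 2) * 309 mod 1009 = 618
New hash = (334 + 618) mod 1009 = 952

Answer: 952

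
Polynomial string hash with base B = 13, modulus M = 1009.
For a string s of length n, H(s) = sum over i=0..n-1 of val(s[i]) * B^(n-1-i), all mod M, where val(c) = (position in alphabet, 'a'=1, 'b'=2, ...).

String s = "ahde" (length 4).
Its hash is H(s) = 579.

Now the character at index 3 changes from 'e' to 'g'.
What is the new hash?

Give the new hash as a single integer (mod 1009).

Answer: 581

Derivation:
val('e') = 5, val('g') = 7
Position k = 3, exponent = n-1-k = 0
B^0 mod M = 13^0 mod 1009 = 1
Delta = (7 - 5) * 1 mod 1009 = 2
New hash = (579 + 2) mod 1009 = 581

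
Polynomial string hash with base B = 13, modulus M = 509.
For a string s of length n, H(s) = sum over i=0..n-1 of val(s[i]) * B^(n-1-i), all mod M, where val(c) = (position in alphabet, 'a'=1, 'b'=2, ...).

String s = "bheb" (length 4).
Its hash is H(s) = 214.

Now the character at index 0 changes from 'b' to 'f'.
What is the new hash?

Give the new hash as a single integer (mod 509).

Answer: 349

Derivation:
val('b') = 2, val('f') = 6
Position k = 0, exponent = n-1-k = 3
B^3 mod M = 13^3 mod 509 = 161
Delta = (6 - 2) * 161 mod 509 = 135
New hash = (214 + 135) mod 509 = 349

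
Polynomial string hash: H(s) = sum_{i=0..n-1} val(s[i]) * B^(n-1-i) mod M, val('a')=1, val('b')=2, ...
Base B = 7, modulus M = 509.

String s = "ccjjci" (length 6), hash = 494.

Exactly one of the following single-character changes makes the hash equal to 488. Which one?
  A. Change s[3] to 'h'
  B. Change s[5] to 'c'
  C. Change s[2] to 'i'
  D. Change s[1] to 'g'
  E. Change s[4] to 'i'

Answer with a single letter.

Option A: s[3]='j'->'h', delta=(8-10)*7^2 mod 509 = 411, hash=494+411 mod 509 = 396
Option B: s[5]='i'->'c', delta=(3-9)*7^0 mod 509 = 503, hash=494+503 mod 509 = 488 <-- target
Option C: s[2]='j'->'i', delta=(9-10)*7^3 mod 509 = 166, hash=494+166 mod 509 = 151
Option D: s[1]='c'->'g', delta=(7-3)*7^4 mod 509 = 442, hash=494+442 mod 509 = 427
Option E: s[4]='c'->'i', delta=(9-3)*7^1 mod 509 = 42, hash=494+42 mod 509 = 27

Answer: B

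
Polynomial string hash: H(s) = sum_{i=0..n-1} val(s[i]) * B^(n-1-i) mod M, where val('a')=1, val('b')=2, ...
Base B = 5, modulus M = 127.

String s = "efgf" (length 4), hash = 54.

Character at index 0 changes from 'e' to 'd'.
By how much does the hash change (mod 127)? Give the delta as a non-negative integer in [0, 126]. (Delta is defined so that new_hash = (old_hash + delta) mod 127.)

Delta formula: (val(new) - val(old)) * B^(n-1-k) mod M
  val('d') - val('e') = 4 - 5 = -1
  B^(n-1-k) = 5^3 mod 127 = 125
  Delta = -1 * 125 mod 127 = 2

Answer: 2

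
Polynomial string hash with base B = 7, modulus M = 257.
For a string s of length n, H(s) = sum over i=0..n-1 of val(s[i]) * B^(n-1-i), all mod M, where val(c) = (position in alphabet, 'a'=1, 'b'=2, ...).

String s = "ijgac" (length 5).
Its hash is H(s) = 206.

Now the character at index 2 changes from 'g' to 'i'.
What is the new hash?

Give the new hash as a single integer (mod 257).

val('g') = 7, val('i') = 9
Position k = 2, exponent = n-1-k = 2
B^2 mod M = 7^2 mod 257 = 49
Delta = (9 - 7) * 49 mod 257 = 98
New hash = (206 + 98) mod 257 = 47

Answer: 47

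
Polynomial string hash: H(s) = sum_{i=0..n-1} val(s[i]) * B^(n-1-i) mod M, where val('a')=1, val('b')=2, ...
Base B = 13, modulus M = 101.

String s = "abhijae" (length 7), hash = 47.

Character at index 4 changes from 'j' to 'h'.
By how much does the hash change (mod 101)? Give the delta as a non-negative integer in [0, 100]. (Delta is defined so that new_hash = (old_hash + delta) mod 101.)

Answer: 66

Derivation:
Delta formula: (val(new) - val(old)) * B^(n-1-k) mod M
  val('h') - val('j') = 8 - 10 = -2
  B^(n-1-k) = 13^2 mod 101 = 68
  Delta = -2 * 68 mod 101 = 66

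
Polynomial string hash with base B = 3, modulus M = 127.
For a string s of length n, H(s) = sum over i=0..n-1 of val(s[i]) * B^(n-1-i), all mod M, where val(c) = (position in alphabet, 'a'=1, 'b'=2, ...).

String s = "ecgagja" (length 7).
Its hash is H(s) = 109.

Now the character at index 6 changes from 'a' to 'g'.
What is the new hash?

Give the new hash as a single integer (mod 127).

Answer: 115

Derivation:
val('a') = 1, val('g') = 7
Position k = 6, exponent = n-1-k = 0
B^0 mod M = 3^0 mod 127 = 1
Delta = (7 - 1) * 1 mod 127 = 6
New hash = (109 + 6) mod 127 = 115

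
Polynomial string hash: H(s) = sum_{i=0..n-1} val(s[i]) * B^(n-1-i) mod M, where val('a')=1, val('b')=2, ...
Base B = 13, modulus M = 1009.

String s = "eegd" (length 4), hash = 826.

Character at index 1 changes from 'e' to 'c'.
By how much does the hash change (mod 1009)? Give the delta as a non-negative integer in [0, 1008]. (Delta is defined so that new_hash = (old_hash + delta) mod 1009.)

Answer: 671

Derivation:
Delta formula: (val(new) - val(old)) * B^(n-1-k) mod M
  val('c') - val('e') = 3 - 5 = -2
  B^(n-1-k) = 13^2 mod 1009 = 169
  Delta = -2 * 169 mod 1009 = 671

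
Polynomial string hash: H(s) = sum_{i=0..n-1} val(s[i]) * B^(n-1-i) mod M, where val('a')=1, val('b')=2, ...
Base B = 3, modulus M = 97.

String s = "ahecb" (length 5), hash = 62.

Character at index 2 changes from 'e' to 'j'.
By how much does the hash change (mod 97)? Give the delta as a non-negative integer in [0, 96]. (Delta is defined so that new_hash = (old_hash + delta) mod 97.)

Answer: 45

Derivation:
Delta formula: (val(new) - val(old)) * B^(n-1-k) mod M
  val('j') - val('e') = 10 - 5 = 5
  B^(n-1-k) = 3^2 mod 97 = 9
  Delta = 5 * 9 mod 97 = 45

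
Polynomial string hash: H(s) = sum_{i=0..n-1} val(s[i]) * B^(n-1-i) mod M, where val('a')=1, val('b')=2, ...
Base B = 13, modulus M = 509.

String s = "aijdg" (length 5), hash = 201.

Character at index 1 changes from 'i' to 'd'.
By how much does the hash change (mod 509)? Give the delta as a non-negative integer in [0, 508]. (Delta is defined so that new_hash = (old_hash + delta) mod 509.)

Delta formula: (val(new) - val(old)) * B^(n-1-k) mod M
  val('d') - val('i') = 4 - 9 = -5
  B^(n-1-k) = 13^3 mod 509 = 161
  Delta = -5 * 161 mod 509 = 213

Answer: 213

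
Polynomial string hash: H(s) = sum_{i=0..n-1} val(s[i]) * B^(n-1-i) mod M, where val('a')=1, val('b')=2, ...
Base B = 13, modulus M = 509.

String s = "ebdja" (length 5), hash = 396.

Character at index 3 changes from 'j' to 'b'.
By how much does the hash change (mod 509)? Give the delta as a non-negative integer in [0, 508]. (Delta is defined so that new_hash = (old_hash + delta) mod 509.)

Answer: 405

Derivation:
Delta formula: (val(new) - val(old)) * B^(n-1-k) mod M
  val('b') - val('j') = 2 - 10 = -8
  B^(n-1-k) = 13^1 mod 509 = 13
  Delta = -8 * 13 mod 509 = 405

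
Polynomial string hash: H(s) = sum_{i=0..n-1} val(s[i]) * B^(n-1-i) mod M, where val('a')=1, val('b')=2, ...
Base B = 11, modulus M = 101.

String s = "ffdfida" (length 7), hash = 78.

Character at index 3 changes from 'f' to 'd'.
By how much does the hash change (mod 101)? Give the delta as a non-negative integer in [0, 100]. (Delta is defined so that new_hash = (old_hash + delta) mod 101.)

Answer: 65

Derivation:
Delta formula: (val(new) - val(old)) * B^(n-1-k) mod M
  val('d') - val('f') = 4 - 6 = -2
  B^(n-1-k) = 11^3 mod 101 = 18
  Delta = -2 * 18 mod 101 = 65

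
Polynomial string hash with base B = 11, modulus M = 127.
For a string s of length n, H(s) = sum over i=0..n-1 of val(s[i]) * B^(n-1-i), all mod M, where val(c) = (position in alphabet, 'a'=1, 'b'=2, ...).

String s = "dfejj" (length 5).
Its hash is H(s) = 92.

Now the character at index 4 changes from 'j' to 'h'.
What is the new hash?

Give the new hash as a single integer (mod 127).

Answer: 90

Derivation:
val('j') = 10, val('h') = 8
Position k = 4, exponent = n-1-k = 0
B^0 mod M = 11^0 mod 127 = 1
Delta = (8 - 10) * 1 mod 127 = 125
New hash = (92 + 125) mod 127 = 90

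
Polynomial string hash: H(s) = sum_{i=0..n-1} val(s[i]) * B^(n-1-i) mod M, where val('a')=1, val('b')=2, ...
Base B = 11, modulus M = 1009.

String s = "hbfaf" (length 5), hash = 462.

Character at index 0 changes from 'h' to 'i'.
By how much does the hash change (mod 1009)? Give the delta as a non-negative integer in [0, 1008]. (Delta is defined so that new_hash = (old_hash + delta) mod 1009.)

Delta formula: (val(new) - val(old)) * B^(n-1-k) mod M
  val('i') - val('h') = 9 - 8 = 1
  B^(n-1-k) = 11^4 mod 1009 = 515
  Delta = 1 * 515 mod 1009 = 515

Answer: 515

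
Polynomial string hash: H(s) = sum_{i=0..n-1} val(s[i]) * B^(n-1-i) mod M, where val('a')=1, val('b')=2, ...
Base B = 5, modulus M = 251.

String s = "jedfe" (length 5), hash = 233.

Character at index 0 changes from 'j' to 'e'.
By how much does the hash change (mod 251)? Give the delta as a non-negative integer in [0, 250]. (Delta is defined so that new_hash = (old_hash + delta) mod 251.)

Delta formula: (val(new) - val(old)) * B^(n-1-k) mod M
  val('e') - val('j') = 5 - 10 = -5
  B^(n-1-k) = 5^4 mod 251 = 123
  Delta = -5 * 123 mod 251 = 138

Answer: 138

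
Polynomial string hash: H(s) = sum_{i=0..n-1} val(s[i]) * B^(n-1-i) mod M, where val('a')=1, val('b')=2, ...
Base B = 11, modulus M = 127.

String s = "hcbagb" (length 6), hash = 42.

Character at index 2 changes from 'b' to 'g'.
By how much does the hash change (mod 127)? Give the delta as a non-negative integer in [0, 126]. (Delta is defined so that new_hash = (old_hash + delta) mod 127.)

Delta formula: (val(new) - val(old)) * B^(n-1-k) mod M
  val('g') - val('b') = 7 - 2 = 5
  B^(n-1-k) = 11^3 mod 127 = 61
  Delta = 5 * 61 mod 127 = 51

Answer: 51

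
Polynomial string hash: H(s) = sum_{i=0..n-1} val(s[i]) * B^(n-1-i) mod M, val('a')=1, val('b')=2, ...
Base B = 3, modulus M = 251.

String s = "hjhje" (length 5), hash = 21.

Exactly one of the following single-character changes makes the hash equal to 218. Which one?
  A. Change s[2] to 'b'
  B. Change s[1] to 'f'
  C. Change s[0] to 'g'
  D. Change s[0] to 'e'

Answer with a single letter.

Option A: s[2]='h'->'b', delta=(2-8)*3^2 mod 251 = 197, hash=21+197 mod 251 = 218 <-- target
Option B: s[1]='j'->'f', delta=(6-10)*3^3 mod 251 = 143, hash=21+143 mod 251 = 164
Option C: s[0]='h'->'g', delta=(7-8)*3^4 mod 251 = 170, hash=21+170 mod 251 = 191
Option D: s[0]='h'->'e', delta=(5-8)*3^4 mod 251 = 8, hash=21+8 mod 251 = 29

Answer: A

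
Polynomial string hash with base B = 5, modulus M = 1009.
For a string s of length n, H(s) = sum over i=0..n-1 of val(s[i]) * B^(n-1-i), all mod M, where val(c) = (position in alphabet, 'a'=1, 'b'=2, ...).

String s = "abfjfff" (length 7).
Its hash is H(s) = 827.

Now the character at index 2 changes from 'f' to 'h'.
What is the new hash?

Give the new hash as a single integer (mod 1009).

val('f') = 6, val('h') = 8
Position k = 2, exponent = n-1-k = 4
B^4 mod M = 5^4 mod 1009 = 625
Delta = (8 - 6) * 625 mod 1009 = 241
New hash = (827 + 241) mod 1009 = 59

Answer: 59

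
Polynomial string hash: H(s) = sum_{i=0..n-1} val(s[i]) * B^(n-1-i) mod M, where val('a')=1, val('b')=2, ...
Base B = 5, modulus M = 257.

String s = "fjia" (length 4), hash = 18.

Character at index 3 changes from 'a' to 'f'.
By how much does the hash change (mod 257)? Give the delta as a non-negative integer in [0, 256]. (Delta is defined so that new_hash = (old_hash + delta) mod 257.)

Delta formula: (val(new) - val(old)) * B^(n-1-k) mod M
  val('f') - val('a') = 6 - 1 = 5
  B^(n-1-k) = 5^0 mod 257 = 1
  Delta = 5 * 1 mod 257 = 5

Answer: 5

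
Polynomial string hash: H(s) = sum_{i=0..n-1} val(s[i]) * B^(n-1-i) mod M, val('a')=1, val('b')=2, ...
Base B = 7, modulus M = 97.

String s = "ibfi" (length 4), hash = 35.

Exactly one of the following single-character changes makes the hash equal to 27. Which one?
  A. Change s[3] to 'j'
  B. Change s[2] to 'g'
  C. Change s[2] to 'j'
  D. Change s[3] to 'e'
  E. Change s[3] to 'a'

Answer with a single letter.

Option A: s[3]='i'->'j', delta=(10-9)*7^0 mod 97 = 1, hash=35+1 mod 97 = 36
Option B: s[2]='f'->'g', delta=(7-6)*7^1 mod 97 = 7, hash=35+7 mod 97 = 42
Option C: s[2]='f'->'j', delta=(10-6)*7^1 mod 97 = 28, hash=35+28 mod 97 = 63
Option D: s[3]='i'->'e', delta=(5-9)*7^0 mod 97 = 93, hash=35+93 mod 97 = 31
Option E: s[3]='i'->'a', delta=(1-9)*7^0 mod 97 = 89, hash=35+89 mod 97 = 27 <-- target

Answer: E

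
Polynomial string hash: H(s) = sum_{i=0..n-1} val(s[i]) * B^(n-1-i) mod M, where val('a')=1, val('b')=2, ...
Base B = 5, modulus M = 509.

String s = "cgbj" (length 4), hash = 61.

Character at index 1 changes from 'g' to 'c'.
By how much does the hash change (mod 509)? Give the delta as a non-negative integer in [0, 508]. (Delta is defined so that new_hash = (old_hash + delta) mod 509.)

Delta formula: (val(new) - val(old)) * B^(n-1-k) mod M
  val('c') - val('g') = 3 - 7 = -4
  B^(n-1-k) = 5^2 mod 509 = 25
  Delta = -4 * 25 mod 509 = 409

Answer: 409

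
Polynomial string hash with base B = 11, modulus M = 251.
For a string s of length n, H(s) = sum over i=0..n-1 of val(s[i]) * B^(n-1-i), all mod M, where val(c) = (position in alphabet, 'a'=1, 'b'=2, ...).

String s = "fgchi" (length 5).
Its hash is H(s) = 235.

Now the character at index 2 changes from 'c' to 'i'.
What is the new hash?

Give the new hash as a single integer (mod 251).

Answer: 208

Derivation:
val('c') = 3, val('i') = 9
Position k = 2, exponent = n-1-k = 2
B^2 mod M = 11^2 mod 251 = 121
Delta = (9 - 3) * 121 mod 251 = 224
New hash = (235 + 224) mod 251 = 208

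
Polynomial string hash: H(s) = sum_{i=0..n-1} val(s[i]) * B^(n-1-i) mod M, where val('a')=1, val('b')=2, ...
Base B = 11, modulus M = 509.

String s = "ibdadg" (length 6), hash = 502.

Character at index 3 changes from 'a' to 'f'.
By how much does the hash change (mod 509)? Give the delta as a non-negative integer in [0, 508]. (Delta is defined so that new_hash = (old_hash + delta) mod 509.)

Answer: 96

Derivation:
Delta formula: (val(new) - val(old)) * B^(n-1-k) mod M
  val('f') - val('a') = 6 - 1 = 5
  B^(n-1-k) = 11^2 mod 509 = 121
  Delta = 5 * 121 mod 509 = 96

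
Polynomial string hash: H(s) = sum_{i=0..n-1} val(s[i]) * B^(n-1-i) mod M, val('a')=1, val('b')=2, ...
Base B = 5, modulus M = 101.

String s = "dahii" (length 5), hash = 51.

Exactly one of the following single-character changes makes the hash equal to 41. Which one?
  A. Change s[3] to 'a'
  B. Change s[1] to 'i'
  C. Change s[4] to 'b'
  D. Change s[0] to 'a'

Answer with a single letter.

Option A: s[3]='i'->'a', delta=(1-9)*5^1 mod 101 = 61, hash=51+61 mod 101 = 11
Option B: s[1]='a'->'i', delta=(9-1)*5^3 mod 101 = 91, hash=51+91 mod 101 = 41 <-- target
Option C: s[4]='i'->'b', delta=(2-9)*5^0 mod 101 = 94, hash=51+94 mod 101 = 44
Option D: s[0]='d'->'a', delta=(1-4)*5^4 mod 101 = 44, hash=51+44 mod 101 = 95

Answer: B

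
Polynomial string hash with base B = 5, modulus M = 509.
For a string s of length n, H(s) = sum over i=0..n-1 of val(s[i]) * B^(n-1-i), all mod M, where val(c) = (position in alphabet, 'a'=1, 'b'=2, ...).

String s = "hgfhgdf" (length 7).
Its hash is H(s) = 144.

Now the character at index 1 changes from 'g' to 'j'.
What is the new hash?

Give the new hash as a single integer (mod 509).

val('g') = 7, val('j') = 10
Position k = 1, exponent = n-1-k = 5
B^5 mod M = 5^5 mod 509 = 71
Delta = (10 - 7) * 71 mod 509 = 213
New hash = (144 + 213) mod 509 = 357

Answer: 357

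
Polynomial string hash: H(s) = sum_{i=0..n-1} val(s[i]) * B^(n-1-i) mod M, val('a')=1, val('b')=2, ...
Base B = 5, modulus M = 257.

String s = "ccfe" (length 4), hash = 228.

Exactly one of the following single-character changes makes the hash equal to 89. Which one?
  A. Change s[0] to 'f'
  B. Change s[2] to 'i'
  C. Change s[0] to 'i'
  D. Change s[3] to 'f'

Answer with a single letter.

Option A: s[0]='c'->'f', delta=(6-3)*5^3 mod 257 = 118, hash=228+118 mod 257 = 89 <-- target
Option B: s[2]='f'->'i', delta=(9-6)*5^1 mod 257 = 15, hash=228+15 mod 257 = 243
Option C: s[0]='c'->'i', delta=(9-3)*5^3 mod 257 = 236, hash=228+236 mod 257 = 207
Option D: s[3]='e'->'f', delta=(6-5)*5^0 mod 257 = 1, hash=228+1 mod 257 = 229

Answer: A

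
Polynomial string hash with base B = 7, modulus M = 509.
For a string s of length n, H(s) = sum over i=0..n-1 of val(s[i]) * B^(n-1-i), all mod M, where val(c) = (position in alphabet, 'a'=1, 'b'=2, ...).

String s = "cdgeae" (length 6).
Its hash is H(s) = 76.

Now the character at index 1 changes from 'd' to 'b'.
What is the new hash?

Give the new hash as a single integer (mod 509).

val('d') = 4, val('b') = 2
Position k = 1, exponent = n-1-k = 4
B^4 mod M = 7^4 mod 509 = 365
Delta = (2 - 4) * 365 mod 509 = 288
New hash = (76 + 288) mod 509 = 364

Answer: 364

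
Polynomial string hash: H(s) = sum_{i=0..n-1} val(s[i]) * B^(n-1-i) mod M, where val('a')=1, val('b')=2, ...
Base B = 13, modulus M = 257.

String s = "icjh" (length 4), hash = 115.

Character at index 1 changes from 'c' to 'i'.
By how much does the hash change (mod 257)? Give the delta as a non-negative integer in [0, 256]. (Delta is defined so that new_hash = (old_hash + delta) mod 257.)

Answer: 243

Derivation:
Delta formula: (val(new) - val(old)) * B^(n-1-k) mod M
  val('i') - val('c') = 9 - 3 = 6
  B^(n-1-k) = 13^2 mod 257 = 169
  Delta = 6 * 169 mod 257 = 243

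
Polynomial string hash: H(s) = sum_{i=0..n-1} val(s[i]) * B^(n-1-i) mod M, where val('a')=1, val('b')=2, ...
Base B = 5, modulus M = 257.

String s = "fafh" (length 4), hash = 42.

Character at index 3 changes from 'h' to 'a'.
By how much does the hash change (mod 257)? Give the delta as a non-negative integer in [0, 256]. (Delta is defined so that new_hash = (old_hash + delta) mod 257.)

Answer: 250

Derivation:
Delta formula: (val(new) - val(old)) * B^(n-1-k) mod M
  val('a') - val('h') = 1 - 8 = -7
  B^(n-1-k) = 5^0 mod 257 = 1
  Delta = -7 * 1 mod 257 = 250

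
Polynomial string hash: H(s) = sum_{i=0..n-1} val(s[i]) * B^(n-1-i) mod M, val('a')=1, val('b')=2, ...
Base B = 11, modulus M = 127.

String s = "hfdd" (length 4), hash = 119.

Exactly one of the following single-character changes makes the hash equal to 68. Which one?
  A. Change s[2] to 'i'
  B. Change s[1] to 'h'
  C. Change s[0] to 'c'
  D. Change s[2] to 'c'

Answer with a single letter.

Option A: s[2]='d'->'i', delta=(9-4)*11^1 mod 127 = 55, hash=119+55 mod 127 = 47
Option B: s[1]='f'->'h', delta=(8-6)*11^2 mod 127 = 115, hash=119+115 mod 127 = 107
Option C: s[0]='h'->'c', delta=(3-8)*11^3 mod 127 = 76, hash=119+76 mod 127 = 68 <-- target
Option D: s[2]='d'->'c', delta=(3-4)*11^1 mod 127 = 116, hash=119+116 mod 127 = 108

Answer: C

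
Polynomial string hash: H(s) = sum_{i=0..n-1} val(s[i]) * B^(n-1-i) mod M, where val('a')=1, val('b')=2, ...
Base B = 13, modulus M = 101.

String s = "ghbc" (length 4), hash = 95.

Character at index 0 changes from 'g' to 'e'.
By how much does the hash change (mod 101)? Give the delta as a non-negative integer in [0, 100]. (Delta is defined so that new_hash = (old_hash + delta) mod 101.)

Delta formula: (val(new) - val(old)) * B^(n-1-k) mod M
  val('e') - val('g') = 5 - 7 = -2
  B^(n-1-k) = 13^3 mod 101 = 76
  Delta = -2 * 76 mod 101 = 50

Answer: 50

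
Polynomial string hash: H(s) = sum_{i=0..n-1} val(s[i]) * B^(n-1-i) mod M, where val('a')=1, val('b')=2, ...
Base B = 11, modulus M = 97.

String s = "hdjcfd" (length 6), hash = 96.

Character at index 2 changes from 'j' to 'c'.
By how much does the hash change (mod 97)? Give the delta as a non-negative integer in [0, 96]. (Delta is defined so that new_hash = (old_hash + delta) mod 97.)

Answer: 92

Derivation:
Delta formula: (val(new) - val(old)) * B^(n-1-k) mod M
  val('c') - val('j') = 3 - 10 = -7
  B^(n-1-k) = 11^3 mod 97 = 70
  Delta = -7 * 70 mod 97 = 92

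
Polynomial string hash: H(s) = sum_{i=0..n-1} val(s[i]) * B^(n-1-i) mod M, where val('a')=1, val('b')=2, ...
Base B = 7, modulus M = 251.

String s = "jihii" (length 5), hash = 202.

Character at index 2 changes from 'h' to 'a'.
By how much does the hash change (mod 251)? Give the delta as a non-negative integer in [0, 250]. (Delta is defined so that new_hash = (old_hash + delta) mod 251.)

Delta formula: (val(new) - val(old)) * B^(n-1-k) mod M
  val('a') - val('h') = 1 - 8 = -7
  B^(n-1-k) = 7^2 mod 251 = 49
  Delta = -7 * 49 mod 251 = 159

Answer: 159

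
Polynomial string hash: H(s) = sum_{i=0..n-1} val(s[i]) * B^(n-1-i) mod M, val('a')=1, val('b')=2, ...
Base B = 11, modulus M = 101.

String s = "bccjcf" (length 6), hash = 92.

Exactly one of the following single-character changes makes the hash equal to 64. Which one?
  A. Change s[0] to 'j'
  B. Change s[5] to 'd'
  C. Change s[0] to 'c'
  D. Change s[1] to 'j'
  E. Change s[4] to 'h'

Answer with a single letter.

Option A: s[0]='b'->'j', delta=(10-2)*11^5 mod 101 = 52, hash=92+52 mod 101 = 43
Option B: s[5]='f'->'d', delta=(4-6)*11^0 mod 101 = 99, hash=92+99 mod 101 = 90
Option C: s[0]='b'->'c', delta=(3-2)*11^5 mod 101 = 57, hash=92+57 mod 101 = 48
Option D: s[1]='c'->'j', delta=(10-3)*11^4 mod 101 = 73, hash=92+73 mod 101 = 64 <-- target
Option E: s[4]='c'->'h', delta=(8-3)*11^1 mod 101 = 55, hash=92+55 mod 101 = 46

Answer: D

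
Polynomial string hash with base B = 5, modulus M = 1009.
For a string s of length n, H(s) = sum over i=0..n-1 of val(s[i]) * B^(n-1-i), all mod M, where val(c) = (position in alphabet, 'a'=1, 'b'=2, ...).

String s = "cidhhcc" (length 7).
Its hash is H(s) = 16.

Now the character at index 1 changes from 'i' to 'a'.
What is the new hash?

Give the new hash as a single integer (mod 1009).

val('i') = 9, val('a') = 1
Position k = 1, exponent = n-1-k = 5
B^5 mod M = 5^5 mod 1009 = 98
Delta = (1 - 9) * 98 mod 1009 = 225
New hash = (16 + 225) mod 1009 = 241

Answer: 241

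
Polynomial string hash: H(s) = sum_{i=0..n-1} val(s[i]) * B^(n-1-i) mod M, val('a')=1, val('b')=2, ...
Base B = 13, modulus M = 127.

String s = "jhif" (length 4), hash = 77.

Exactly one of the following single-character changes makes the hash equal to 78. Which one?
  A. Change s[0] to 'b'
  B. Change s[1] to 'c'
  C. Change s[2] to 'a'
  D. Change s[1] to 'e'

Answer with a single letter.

Option A: s[0]='j'->'b', delta=(2-10)*13^3 mod 127 = 77, hash=77+77 mod 127 = 27
Option B: s[1]='h'->'c', delta=(3-8)*13^2 mod 127 = 44, hash=77+44 mod 127 = 121
Option C: s[2]='i'->'a', delta=(1-9)*13^1 mod 127 = 23, hash=77+23 mod 127 = 100
Option D: s[1]='h'->'e', delta=(5-8)*13^2 mod 127 = 1, hash=77+1 mod 127 = 78 <-- target

Answer: D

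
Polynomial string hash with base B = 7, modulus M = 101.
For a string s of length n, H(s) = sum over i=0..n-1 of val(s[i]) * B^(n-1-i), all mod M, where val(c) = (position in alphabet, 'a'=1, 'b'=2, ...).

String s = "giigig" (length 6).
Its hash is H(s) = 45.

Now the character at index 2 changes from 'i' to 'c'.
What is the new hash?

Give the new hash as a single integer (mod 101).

Answer: 7

Derivation:
val('i') = 9, val('c') = 3
Position k = 2, exponent = n-1-k = 3
B^3 mod M = 7^3 mod 101 = 40
Delta = (3 - 9) * 40 mod 101 = 63
New hash = (45 + 63) mod 101 = 7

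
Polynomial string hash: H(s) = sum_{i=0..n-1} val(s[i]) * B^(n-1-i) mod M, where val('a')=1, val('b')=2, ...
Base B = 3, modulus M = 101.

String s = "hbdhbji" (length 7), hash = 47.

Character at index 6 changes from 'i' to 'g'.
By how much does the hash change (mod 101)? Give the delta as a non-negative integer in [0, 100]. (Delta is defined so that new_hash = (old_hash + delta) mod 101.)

Delta formula: (val(new) - val(old)) * B^(n-1-k) mod M
  val('g') - val('i') = 7 - 9 = -2
  B^(n-1-k) = 3^0 mod 101 = 1
  Delta = -2 * 1 mod 101 = 99

Answer: 99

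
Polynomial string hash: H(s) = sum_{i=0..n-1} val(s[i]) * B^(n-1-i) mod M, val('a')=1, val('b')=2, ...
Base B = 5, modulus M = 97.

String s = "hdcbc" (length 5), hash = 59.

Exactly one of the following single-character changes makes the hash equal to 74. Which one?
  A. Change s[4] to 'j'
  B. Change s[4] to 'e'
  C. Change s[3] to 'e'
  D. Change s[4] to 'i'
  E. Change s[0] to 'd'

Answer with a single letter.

Answer: C

Derivation:
Option A: s[4]='c'->'j', delta=(10-3)*5^0 mod 97 = 7, hash=59+7 mod 97 = 66
Option B: s[4]='c'->'e', delta=(5-3)*5^0 mod 97 = 2, hash=59+2 mod 97 = 61
Option C: s[3]='b'->'e', delta=(5-2)*5^1 mod 97 = 15, hash=59+15 mod 97 = 74 <-- target
Option D: s[4]='c'->'i', delta=(9-3)*5^0 mod 97 = 6, hash=59+6 mod 97 = 65
Option E: s[0]='h'->'d', delta=(4-8)*5^4 mod 97 = 22, hash=59+22 mod 97 = 81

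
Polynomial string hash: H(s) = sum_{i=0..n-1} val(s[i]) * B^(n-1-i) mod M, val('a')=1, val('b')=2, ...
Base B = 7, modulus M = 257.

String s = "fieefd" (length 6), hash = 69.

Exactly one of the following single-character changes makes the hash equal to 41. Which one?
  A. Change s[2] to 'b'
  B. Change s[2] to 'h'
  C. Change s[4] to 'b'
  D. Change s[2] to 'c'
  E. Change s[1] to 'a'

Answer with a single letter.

Option A: s[2]='e'->'b', delta=(2-5)*7^3 mod 257 = 256, hash=69+256 mod 257 = 68
Option B: s[2]='e'->'h', delta=(8-5)*7^3 mod 257 = 1, hash=69+1 mod 257 = 70
Option C: s[4]='f'->'b', delta=(2-6)*7^1 mod 257 = 229, hash=69+229 mod 257 = 41 <-- target
Option D: s[2]='e'->'c', delta=(3-5)*7^3 mod 257 = 85, hash=69+85 mod 257 = 154
Option E: s[1]='i'->'a', delta=(1-9)*7^4 mod 257 = 67, hash=69+67 mod 257 = 136

Answer: C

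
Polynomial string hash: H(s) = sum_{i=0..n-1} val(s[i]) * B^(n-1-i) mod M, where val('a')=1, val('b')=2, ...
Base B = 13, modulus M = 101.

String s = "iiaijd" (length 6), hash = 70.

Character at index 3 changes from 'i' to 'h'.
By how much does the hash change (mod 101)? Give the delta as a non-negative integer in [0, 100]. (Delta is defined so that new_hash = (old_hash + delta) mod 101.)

Delta formula: (val(new) - val(old)) * B^(n-1-k) mod M
  val('h') - val('i') = 8 - 9 = -1
  B^(n-1-k) = 13^2 mod 101 = 68
  Delta = -1 * 68 mod 101 = 33

Answer: 33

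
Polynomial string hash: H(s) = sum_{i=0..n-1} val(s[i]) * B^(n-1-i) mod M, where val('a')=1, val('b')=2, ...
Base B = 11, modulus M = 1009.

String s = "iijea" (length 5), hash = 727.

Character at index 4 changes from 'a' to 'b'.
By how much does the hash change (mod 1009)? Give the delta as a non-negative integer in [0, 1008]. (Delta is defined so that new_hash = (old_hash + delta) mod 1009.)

Answer: 1

Derivation:
Delta formula: (val(new) - val(old)) * B^(n-1-k) mod M
  val('b') - val('a') = 2 - 1 = 1
  B^(n-1-k) = 11^0 mod 1009 = 1
  Delta = 1 * 1 mod 1009 = 1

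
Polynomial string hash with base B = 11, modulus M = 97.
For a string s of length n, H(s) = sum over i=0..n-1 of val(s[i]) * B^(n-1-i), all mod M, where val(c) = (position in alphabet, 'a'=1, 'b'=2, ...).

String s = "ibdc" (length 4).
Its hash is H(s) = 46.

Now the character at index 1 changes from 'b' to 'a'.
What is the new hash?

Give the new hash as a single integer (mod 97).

val('b') = 2, val('a') = 1
Position k = 1, exponent = n-1-k = 2
B^2 mod M = 11^2 mod 97 = 24
Delta = (1 - 2) * 24 mod 97 = 73
New hash = (46 + 73) mod 97 = 22

Answer: 22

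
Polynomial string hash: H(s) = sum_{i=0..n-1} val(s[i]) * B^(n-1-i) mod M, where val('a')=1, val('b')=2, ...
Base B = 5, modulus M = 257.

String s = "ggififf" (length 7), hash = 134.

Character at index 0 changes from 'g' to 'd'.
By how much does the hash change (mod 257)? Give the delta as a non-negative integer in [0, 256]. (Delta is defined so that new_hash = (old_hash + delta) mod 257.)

Delta formula: (val(new) - val(old)) * B^(n-1-k) mod M
  val('d') - val('g') = 4 - 7 = -3
  B^(n-1-k) = 5^6 mod 257 = 205
  Delta = -3 * 205 mod 257 = 156

Answer: 156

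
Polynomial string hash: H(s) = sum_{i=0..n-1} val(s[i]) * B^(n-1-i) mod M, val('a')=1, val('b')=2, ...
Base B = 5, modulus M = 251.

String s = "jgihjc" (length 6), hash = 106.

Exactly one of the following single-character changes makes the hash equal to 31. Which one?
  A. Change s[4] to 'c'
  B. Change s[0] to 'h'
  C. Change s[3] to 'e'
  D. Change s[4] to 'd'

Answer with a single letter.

Option A: s[4]='j'->'c', delta=(3-10)*5^1 mod 251 = 216, hash=106+216 mod 251 = 71
Option B: s[0]='j'->'h', delta=(8-10)*5^5 mod 251 = 25, hash=106+25 mod 251 = 131
Option C: s[3]='h'->'e', delta=(5-8)*5^2 mod 251 = 176, hash=106+176 mod 251 = 31 <-- target
Option D: s[4]='j'->'d', delta=(4-10)*5^1 mod 251 = 221, hash=106+221 mod 251 = 76

Answer: C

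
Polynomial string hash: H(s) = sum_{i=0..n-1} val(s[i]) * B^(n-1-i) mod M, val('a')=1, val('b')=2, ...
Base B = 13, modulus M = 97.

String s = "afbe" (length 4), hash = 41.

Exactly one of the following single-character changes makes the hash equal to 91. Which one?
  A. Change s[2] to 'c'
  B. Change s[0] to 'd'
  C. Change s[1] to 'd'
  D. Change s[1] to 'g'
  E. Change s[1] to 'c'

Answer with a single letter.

Answer: C

Derivation:
Option A: s[2]='b'->'c', delta=(3-2)*13^1 mod 97 = 13, hash=41+13 mod 97 = 54
Option B: s[0]='a'->'d', delta=(4-1)*13^3 mod 97 = 92, hash=41+92 mod 97 = 36
Option C: s[1]='f'->'d', delta=(4-6)*13^2 mod 97 = 50, hash=41+50 mod 97 = 91 <-- target
Option D: s[1]='f'->'g', delta=(7-6)*13^2 mod 97 = 72, hash=41+72 mod 97 = 16
Option E: s[1]='f'->'c', delta=(3-6)*13^2 mod 97 = 75, hash=41+75 mod 97 = 19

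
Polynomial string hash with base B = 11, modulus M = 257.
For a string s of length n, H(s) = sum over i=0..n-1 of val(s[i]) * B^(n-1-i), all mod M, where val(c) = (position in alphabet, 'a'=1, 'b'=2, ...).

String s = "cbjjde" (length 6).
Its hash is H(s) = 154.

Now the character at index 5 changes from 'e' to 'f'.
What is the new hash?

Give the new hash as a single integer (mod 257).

val('e') = 5, val('f') = 6
Position k = 5, exponent = n-1-k = 0
B^0 mod M = 11^0 mod 257 = 1
Delta = (6 - 5) * 1 mod 257 = 1
New hash = (154 + 1) mod 257 = 155

Answer: 155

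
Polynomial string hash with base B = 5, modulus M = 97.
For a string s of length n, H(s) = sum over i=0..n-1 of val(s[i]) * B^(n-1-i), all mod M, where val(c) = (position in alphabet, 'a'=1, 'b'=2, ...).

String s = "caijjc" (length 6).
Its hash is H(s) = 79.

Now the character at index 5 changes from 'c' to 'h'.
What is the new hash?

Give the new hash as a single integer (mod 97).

Answer: 84

Derivation:
val('c') = 3, val('h') = 8
Position k = 5, exponent = n-1-k = 0
B^0 mod M = 5^0 mod 97 = 1
Delta = (8 - 3) * 1 mod 97 = 5
New hash = (79 + 5) mod 97 = 84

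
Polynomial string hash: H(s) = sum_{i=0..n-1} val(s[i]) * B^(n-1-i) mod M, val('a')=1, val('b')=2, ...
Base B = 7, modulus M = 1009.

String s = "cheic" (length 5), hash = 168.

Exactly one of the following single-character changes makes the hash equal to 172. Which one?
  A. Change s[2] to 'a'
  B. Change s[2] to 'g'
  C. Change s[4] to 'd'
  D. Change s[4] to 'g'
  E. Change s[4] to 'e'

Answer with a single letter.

Option A: s[2]='e'->'a', delta=(1-5)*7^2 mod 1009 = 813, hash=168+813 mod 1009 = 981
Option B: s[2]='e'->'g', delta=(7-5)*7^2 mod 1009 = 98, hash=168+98 mod 1009 = 266
Option C: s[4]='c'->'d', delta=(4-3)*7^0 mod 1009 = 1, hash=168+1 mod 1009 = 169
Option D: s[4]='c'->'g', delta=(7-3)*7^0 mod 1009 = 4, hash=168+4 mod 1009 = 172 <-- target
Option E: s[4]='c'->'e', delta=(5-3)*7^0 mod 1009 = 2, hash=168+2 mod 1009 = 170

Answer: D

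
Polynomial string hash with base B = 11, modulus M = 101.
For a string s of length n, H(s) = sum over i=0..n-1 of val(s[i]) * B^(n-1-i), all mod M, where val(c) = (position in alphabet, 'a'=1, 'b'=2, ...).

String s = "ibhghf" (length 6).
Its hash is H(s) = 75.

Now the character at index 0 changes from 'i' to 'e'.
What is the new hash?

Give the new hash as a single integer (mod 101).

Answer: 49

Derivation:
val('i') = 9, val('e') = 5
Position k = 0, exponent = n-1-k = 5
B^5 mod M = 11^5 mod 101 = 57
Delta = (5 - 9) * 57 mod 101 = 75
New hash = (75 + 75) mod 101 = 49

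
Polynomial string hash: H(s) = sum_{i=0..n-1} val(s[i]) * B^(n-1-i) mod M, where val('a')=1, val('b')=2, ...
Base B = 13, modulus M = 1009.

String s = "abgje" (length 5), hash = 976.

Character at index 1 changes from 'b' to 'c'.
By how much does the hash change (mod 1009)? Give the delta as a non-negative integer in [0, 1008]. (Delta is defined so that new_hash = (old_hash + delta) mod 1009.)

Answer: 179

Derivation:
Delta formula: (val(new) - val(old)) * B^(n-1-k) mod M
  val('c') - val('b') = 3 - 2 = 1
  B^(n-1-k) = 13^3 mod 1009 = 179
  Delta = 1 * 179 mod 1009 = 179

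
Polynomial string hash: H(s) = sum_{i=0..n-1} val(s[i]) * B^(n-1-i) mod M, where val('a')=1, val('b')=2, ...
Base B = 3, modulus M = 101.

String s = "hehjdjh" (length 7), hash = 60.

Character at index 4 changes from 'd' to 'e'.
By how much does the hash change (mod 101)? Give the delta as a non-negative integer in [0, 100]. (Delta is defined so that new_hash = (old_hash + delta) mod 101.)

Answer: 9

Derivation:
Delta formula: (val(new) - val(old)) * B^(n-1-k) mod M
  val('e') - val('d') = 5 - 4 = 1
  B^(n-1-k) = 3^2 mod 101 = 9
  Delta = 1 * 9 mod 101 = 9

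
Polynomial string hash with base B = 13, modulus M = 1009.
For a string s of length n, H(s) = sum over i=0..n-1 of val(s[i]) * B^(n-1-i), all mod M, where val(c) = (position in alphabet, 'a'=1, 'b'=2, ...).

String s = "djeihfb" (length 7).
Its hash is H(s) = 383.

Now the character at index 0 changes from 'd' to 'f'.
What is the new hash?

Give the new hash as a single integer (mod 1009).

Answer: 898

Derivation:
val('d') = 4, val('f') = 6
Position k = 0, exponent = n-1-k = 6
B^6 mod M = 13^6 mod 1009 = 762
Delta = (6 - 4) * 762 mod 1009 = 515
New hash = (383 + 515) mod 1009 = 898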